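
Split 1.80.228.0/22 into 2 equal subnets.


New prefix = 22 + 1 = 23
Each subnet has 512 addresses
  1.80.228.0/23
  1.80.230.0/23
Subnets: 1.80.228.0/23, 1.80.230.0/23


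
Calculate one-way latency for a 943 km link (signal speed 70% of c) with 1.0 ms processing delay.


Speed = 0.7 * 3e5 km/s = 210000 km/s
Propagation delay = 943 / 210000 = 0.0045 s = 4.4905 ms
Processing delay = 1.0 ms
Total one-way latency = 5.4905 ms


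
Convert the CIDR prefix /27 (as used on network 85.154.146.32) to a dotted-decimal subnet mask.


/27 means 27 network bits, 5 host bits
Binary: 11111111111111111111111111100000
Mask: 255.255.255.224


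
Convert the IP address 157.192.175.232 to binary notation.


157 = 10011101
192 = 11000000
175 = 10101111
232 = 11101000
Binary: 10011101.11000000.10101111.11101000


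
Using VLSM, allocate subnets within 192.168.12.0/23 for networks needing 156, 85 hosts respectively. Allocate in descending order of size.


156 hosts -> /24 (254 usable): 192.168.12.0/24
85 hosts -> /25 (126 usable): 192.168.13.0/25
Allocation: 192.168.12.0/24 (156 hosts, 254 usable); 192.168.13.0/25 (85 hosts, 126 usable)


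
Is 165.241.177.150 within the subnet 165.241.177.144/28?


Subnet network: 165.241.177.144
Test IP AND mask: 165.241.177.144
Yes, 165.241.177.150 is in 165.241.177.144/28


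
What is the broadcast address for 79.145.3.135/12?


Network: 79.144.0.0/12
Host bits = 20
Set all host bits to 1:
Broadcast: 79.159.255.255


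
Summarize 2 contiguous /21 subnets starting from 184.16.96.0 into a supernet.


Original prefix: /21
Number of subnets: 2 = 2^1
New prefix = 21 - 1 = 20
Supernet: 184.16.96.0/20


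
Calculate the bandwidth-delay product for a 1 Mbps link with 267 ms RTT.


BDP = bandwidth * RTT
= 1 Mbps * 267 ms
= 1 * 1e6 * 267 / 1000 bits
= 267000 bits
= 33375 bytes
= 32.5928 KB
BDP = 267000 bits (33375 bytes)


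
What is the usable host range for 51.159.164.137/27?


Network: 51.159.164.128
Broadcast: 51.159.164.159
First usable = network + 1
Last usable = broadcast - 1
Range: 51.159.164.129 to 51.159.164.158


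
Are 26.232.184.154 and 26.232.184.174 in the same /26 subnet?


Mask: 255.255.255.192
26.232.184.154 AND mask = 26.232.184.128
26.232.184.174 AND mask = 26.232.184.128
Yes, same subnet (26.232.184.128)


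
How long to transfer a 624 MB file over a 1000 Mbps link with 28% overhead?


Effective throughput = 1000 * (1 - 28/100) = 720 Mbps
File size in Mb = 624 * 8 = 4992 Mb
Time = 4992 / 720
Time = 6.9333 seconds


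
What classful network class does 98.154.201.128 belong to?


First octet: 98
Binary: 01100010
0xxxxxxx -> Class A (1-126)
Class A, default mask 255.0.0.0 (/8)


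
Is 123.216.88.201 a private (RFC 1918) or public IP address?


RFC 1918 private ranges:
  10.0.0.0/8 (10.0.0.0 - 10.255.255.255)
  172.16.0.0/12 (172.16.0.0 - 172.31.255.255)
  192.168.0.0/16 (192.168.0.0 - 192.168.255.255)
Public (not in any RFC 1918 range)


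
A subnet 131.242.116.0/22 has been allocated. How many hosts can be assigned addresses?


Host bits = 32 - 22 = 10
Total addresses = 2^10 = 1024
Usable = total - 2 (network and broadcast)
Usable hosts: 1022


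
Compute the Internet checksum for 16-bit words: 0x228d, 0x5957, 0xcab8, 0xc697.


Sum all words (with carry folding):
+ 0x228d = 0x228d
+ 0x5957 = 0x7be4
+ 0xcab8 = 0x469d
+ 0xc697 = 0x0d35
One's complement: ~0x0d35
Checksum = 0xf2ca


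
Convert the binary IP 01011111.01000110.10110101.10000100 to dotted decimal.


01011111 = 95
01000110 = 70
10110101 = 181
10000100 = 132
IP: 95.70.181.132


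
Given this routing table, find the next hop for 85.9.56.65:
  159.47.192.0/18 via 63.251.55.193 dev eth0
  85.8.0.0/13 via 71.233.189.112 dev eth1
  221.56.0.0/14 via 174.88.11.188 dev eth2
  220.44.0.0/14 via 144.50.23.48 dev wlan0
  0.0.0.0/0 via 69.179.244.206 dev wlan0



Longest prefix match for 85.9.56.65:
  /18 159.47.192.0: no
  /13 85.8.0.0: MATCH
  /14 221.56.0.0: no
  /14 220.44.0.0: no
  /0 0.0.0.0: MATCH
Selected: next-hop 71.233.189.112 via eth1 (matched /13)


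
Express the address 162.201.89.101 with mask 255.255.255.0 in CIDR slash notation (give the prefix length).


Binary: 11111111.11111111.11111111.00000000
Count leading 1s
Prefix: /24


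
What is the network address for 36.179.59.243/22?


IP:   00100100.10110011.00111011.11110011
Mask: 11111111.11111111.11111100.00000000
AND operation:
Net:  00100100.10110011.00111000.00000000
Network: 36.179.56.0/22


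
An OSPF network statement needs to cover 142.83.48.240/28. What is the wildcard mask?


Subnet mask: 255.255.255.240
Wildcard = 255.255.255.255 - subnet mask
255 - 255 = 0
255 - 255 = 0
255 - 255 = 0
255 - 240 = 15
Wildcard: 0.0.0.15


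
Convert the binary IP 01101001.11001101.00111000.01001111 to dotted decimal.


01101001 = 105
11001101 = 205
00111000 = 56
01001111 = 79
IP: 105.205.56.79


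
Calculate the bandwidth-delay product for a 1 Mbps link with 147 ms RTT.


BDP = bandwidth * RTT
= 1 Mbps * 147 ms
= 1 * 1e6 * 147 / 1000 bits
= 147000 bits
= 18375 bytes
= 17.9443 KB
BDP = 147000 bits (18375 bytes)


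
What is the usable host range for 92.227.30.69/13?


Network: 92.224.0.0
Broadcast: 92.231.255.255
First usable = network + 1
Last usable = broadcast - 1
Range: 92.224.0.1 to 92.231.255.254


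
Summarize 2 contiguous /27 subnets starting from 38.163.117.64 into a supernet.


Original prefix: /27
Number of subnets: 2 = 2^1
New prefix = 27 - 1 = 26
Supernet: 38.163.117.64/26


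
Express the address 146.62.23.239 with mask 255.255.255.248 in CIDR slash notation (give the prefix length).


Binary: 11111111.11111111.11111111.11111000
Count leading 1s
Prefix: /29


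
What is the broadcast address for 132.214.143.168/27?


Network: 132.214.143.160/27
Host bits = 5
Set all host bits to 1:
Broadcast: 132.214.143.191


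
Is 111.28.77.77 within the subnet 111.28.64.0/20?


Subnet network: 111.28.64.0
Test IP AND mask: 111.28.64.0
Yes, 111.28.77.77 is in 111.28.64.0/20


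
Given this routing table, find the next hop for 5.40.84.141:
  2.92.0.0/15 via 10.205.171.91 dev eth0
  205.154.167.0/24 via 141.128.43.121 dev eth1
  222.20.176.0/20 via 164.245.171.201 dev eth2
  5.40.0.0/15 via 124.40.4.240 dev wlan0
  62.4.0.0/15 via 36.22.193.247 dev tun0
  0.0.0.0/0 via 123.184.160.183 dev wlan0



Longest prefix match for 5.40.84.141:
  /15 2.92.0.0: no
  /24 205.154.167.0: no
  /20 222.20.176.0: no
  /15 5.40.0.0: MATCH
  /15 62.4.0.0: no
  /0 0.0.0.0: MATCH
Selected: next-hop 124.40.4.240 via wlan0 (matched /15)


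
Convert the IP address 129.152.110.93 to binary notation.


129 = 10000001
152 = 10011000
110 = 01101110
93 = 01011101
Binary: 10000001.10011000.01101110.01011101


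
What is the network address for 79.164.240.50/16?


IP:   01001111.10100100.11110000.00110010
Mask: 11111111.11111111.00000000.00000000
AND operation:
Net:  01001111.10100100.00000000.00000000
Network: 79.164.0.0/16


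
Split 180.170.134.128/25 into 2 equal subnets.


New prefix = 25 + 1 = 26
Each subnet has 64 addresses
  180.170.134.128/26
  180.170.134.192/26
Subnets: 180.170.134.128/26, 180.170.134.192/26


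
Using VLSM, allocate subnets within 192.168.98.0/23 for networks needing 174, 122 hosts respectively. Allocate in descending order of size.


174 hosts -> /24 (254 usable): 192.168.98.0/24
122 hosts -> /25 (126 usable): 192.168.99.0/25
Allocation: 192.168.98.0/24 (174 hosts, 254 usable); 192.168.99.0/25 (122 hosts, 126 usable)


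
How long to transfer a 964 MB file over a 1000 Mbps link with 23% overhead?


Effective throughput = 1000 * (1 - 23/100) = 770 Mbps
File size in Mb = 964 * 8 = 7712 Mb
Time = 7712 / 770
Time = 10.0156 seconds


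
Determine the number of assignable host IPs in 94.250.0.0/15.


Host bits = 32 - 15 = 17
Total addresses = 2^17 = 131072
Usable = total - 2 (network and broadcast)
Usable hosts: 131070


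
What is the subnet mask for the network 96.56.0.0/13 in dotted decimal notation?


/13 means 13 network bits, 19 host bits
Binary: 11111111111110000000000000000000
Mask: 255.248.0.0


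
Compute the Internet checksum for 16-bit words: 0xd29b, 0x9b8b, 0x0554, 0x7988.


Sum all words (with carry folding):
+ 0xd29b = 0xd29b
+ 0x9b8b = 0x6e27
+ 0x0554 = 0x737b
+ 0x7988 = 0xed03
One's complement: ~0xed03
Checksum = 0x12fc


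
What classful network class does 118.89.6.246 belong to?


First octet: 118
Binary: 01110110
0xxxxxxx -> Class A (1-126)
Class A, default mask 255.0.0.0 (/8)


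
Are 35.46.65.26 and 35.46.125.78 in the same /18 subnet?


Mask: 255.255.192.0
35.46.65.26 AND mask = 35.46.64.0
35.46.125.78 AND mask = 35.46.64.0
Yes, same subnet (35.46.64.0)


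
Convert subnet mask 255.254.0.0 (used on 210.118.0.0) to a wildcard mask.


Subnet mask: 255.254.0.0
Wildcard = 255.255.255.255 - subnet mask
255 - 255 = 0
255 - 254 = 1
255 - 0 = 255
255 - 0 = 255
Wildcard: 0.1.255.255


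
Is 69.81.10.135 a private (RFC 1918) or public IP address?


RFC 1918 private ranges:
  10.0.0.0/8 (10.0.0.0 - 10.255.255.255)
  172.16.0.0/12 (172.16.0.0 - 172.31.255.255)
  192.168.0.0/16 (192.168.0.0 - 192.168.255.255)
Public (not in any RFC 1918 range)


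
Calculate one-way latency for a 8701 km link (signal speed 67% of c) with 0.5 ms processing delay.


Speed = 0.67 * 3e5 km/s = 201000 km/s
Propagation delay = 8701 / 201000 = 0.0433 s = 43.2886 ms
Processing delay = 0.5 ms
Total one-way latency = 43.7886 ms


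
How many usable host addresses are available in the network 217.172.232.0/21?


Host bits = 32 - 21 = 11
Total addresses = 2^11 = 2048
Usable = total - 2 (network and broadcast)
Usable hosts: 2046


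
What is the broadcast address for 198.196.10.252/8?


Network: 198.0.0.0/8
Host bits = 24
Set all host bits to 1:
Broadcast: 198.255.255.255


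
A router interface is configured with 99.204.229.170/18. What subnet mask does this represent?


/18 means 18 network bits, 14 host bits
Binary: 11111111111111111100000000000000
Mask: 255.255.192.0


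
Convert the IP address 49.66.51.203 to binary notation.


49 = 00110001
66 = 01000010
51 = 00110011
203 = 11001011
Binary: 00110001.01000010.00110011.11001011


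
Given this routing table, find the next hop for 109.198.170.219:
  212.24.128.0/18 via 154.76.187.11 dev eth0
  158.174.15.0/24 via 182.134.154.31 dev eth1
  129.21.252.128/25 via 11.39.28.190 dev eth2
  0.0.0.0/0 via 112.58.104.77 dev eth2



Longest prefix match for 109.198.170.219:
  /18 212.24.128.0: no
  /24 158.174.15.0: no
  /25 129.21.252.128: no
  /0 0.0.0.0: MATCH
Selected: next-hop 112.58.104.77 via eth2 (matched /0)


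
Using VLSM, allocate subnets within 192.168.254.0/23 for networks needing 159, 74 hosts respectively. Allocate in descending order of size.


159 hosts -> /24 (254 usable): 192.168.254.0/24
74 hosts -> /25 (126 usable): 192.168.255.0/25
Allocation: 192.168.254.0/24 (159 hosts, 254 usable); 192.168.255.0/25 (74 hosts, 126 usable)


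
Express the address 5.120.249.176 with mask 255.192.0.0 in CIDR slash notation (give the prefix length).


Binary: 11111111.11000000.00000000.00000000
Count leading 1s
Prefix: /10


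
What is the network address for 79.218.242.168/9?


IP:   01001111.11011010.11110010.10101000
Mask: 11111111.10000000.00000000.00000000
AND operation:
Net:  01001111.10000000.00000000.00000000
Network: 79.128.0.0/9


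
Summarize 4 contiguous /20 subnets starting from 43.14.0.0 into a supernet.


Original prefix: /20
Number of subnets: 4 = 2^2
New prefix = 20 - 2 = 18
Supernet: 43.14.0.0/18


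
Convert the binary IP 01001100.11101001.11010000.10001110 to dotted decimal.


01001100 = 76
11101001 = 233
11010000 = 208
10001110 = 142
IP: 76.233.208.142


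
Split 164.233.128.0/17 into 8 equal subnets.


New prefix = 17 + 3 = 20
Each subnet has 4096 addresses
  164.233.128.0/20
  164.233.144.0/20
  164.233.160.0/20
  164.233.176.0/20
  164.233.192.0/20
  164.233.208.0/20
  164.233.224.0/20
  164.233.240.0/20
Subnets: 164.233.128.0/20, 164.233.144.0/20, 164.233.160.0/20, 164.233.176.0/20, 164.233.192.0/20, 164.233.208.0/20, 164.233.224.0/20, 164.233.240.0/20


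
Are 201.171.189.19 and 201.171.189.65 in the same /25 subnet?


Mask: 255.255.255.128
201.171.189.19 AND mask = 201.171.189.0
201.171.189.65 AND mask = 201.171.189.0
Yes, same subnet (201.171.189.0)


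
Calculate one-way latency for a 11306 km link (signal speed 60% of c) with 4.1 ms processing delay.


Speed = 0.6 * 3e5 km/s = 180000 km/s
Propagation delay = 11306 / 180000 = 0.0628 s = 62.8111 ms
Processing delay = 4.1 ms
Total one-way latency = 66.9111 ms


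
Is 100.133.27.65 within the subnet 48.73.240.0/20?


Subnet network: 48.73.240.0
Test IP AND mask: 100.133.16.0
No, 100.133.27.65 is not in 48.73.240.0/20


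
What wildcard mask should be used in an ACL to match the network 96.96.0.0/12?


Subnet mask: 255.240.0.0
Wildcard = 255.255.255.255 - subnet mask
255 - 255 = 0
255 - 240 = 15
255 - 0 = 255
255 - 0 = 255
Wildcard: 0.15.255.255


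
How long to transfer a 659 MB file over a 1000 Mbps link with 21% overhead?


Effective throughput = 1000 * (1 - 21/100) = 790 Mbps
File size in Mb = 659 * 8 = 5272 Mb
Time = 5272 / 790
Time = 6.6734 seconds


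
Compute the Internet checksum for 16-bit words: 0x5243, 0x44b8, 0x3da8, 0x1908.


Sum all words (with carry folding):
+ 0x5243 = 0x5243
+ 0x44b8 = 0x96fb
+ 0x3da8 = 0xd4a3
+ 0x1908 = 0xedab
One's complement: ~0xedab
Checksum = 0x1254


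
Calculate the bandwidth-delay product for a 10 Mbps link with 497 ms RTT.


BDP = bandwidth * RTT
= 10 Mbps * 497 ms
= 10 * 1e6 * 497 / 1000 bits
= 4970000 bits
= 621250 bytes
= 606.6895 KB
BDP = 4970000 bits (621250 bytes)


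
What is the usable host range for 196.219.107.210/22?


Network: 196.219.104.0
Broadcast: 196.219.107.255
First usable = network + 1
Last usable = broadcast - 1
Range: 196.219.104.1 to 196.219.107.254


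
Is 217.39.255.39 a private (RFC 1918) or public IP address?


RFC 1918 private ranges:
  10.0.0.0/8 (10.0.0.0 - 10.255.255.255)
  172.16.0.0/12 (172.16.0.0 - 172.31.255.255)
  192.168.0.0/16 (192.168.0.0 - 192.168.255.255)
Public (not in any RFC 1918 range)


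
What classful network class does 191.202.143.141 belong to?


First octet: 191
Binary: 10111111
10xxxxxx -> Class B (128-191)
Class B, default mask 255.255.0.0 (/16)


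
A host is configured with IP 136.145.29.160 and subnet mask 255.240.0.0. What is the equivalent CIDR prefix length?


Binary: 11111111.11110000.00000000.00000000
Count leading 1s
Prefix: /12


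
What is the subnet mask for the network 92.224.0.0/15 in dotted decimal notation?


/15 means 15 network bits, 17 host bits
Binary: 11111111111111100000000000000000
Mask: 255.254.0.0


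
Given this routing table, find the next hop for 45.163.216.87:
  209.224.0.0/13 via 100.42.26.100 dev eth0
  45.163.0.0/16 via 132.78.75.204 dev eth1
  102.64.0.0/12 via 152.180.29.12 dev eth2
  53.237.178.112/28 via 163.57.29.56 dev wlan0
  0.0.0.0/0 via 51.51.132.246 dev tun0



Longest prefix match for 45.163.216.87:
  /13 209.224.0.0: no
  /16 45.163.0.0: MATCH
  /12 102.64.0.0: no
  /28 53.237.178.112: no
  /0 0.0.0.0: MATCH
Selected: next-hop 132.78.75.204 via eth1 (matched /16)


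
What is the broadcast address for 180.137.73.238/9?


Network: 180.128.0.0/9
Host bits = 23
Set all host bits to 1:
Broadcast: 180.255.255.255


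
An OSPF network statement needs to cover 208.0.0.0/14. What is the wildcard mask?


Subnet mask: 255.252.0.0
Wildcard = 255.255.255.255 - subnet mask
255 - 255 = 0
255 - 252 = 3
255 - 0 = 255
255 - 0 = 255
Wildcard: 0.3.255.255


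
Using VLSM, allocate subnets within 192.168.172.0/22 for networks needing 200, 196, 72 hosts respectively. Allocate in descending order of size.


200 hosts -> /24 (254 usable): 192.168.172.0/24
196 hosts -> /24 (254 usable): 192.168.173.0/24
72 hosts -> /25 (126 usable): 192.168.174.0/25
Allocation: 192.168.172.0/24 (200 hosts, 254 usable); 192.168.173.0/24 (196 hosts, 254 usable); 192.168.174.0/25 (72 hosts, 126 usable)


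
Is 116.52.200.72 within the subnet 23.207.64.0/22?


Subnet network: 23.207.64.0
Test IP AND mask: 116.52.200.0
No, 116.52.200.72 is not in 23.207.64.0/22


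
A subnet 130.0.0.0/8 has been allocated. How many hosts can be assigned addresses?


Host bits = 32 - 8 = 24
Total addresses = 2^24 = 16777216
Usable = total - 2 (network and broadcast)
Usable hosts: 16777214


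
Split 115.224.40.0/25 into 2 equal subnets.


New prefix = 25 + 1 = 26
Each subnet has 64 addresses
  115.224.40.0/26
  115.224.40.64/26
Subnets: 115.224.40.0/26, 115.224.40.64/26


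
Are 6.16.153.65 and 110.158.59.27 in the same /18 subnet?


Mask: 255.255.192.0
6.16.153.65 AND mask = 6.16.128.0
110.158.59.27 AND mask = 110.158.0.0
No, different subnets (6.16.128.0 vs 110.158.0.0)


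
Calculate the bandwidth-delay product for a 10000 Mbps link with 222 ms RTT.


BDP = bandwidth * RTT
= 10000 Mbps * 222 ms
= 10000 * 1e6 * 222 / 1000 bits
= 2220000000 bits
= 277500000 bytes
= 270996.0938 KB
BDP = 2220000000 bits (277500000 bytes)


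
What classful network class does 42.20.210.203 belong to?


First octet: 42
Binary: 00101010
0xxxxxxx -> Class A (1-126)
Class A, default mask 255.0.0.0 (/8)


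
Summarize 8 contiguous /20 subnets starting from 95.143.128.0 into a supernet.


Original prefix: /20
Number of subnets: 8 = 2^3
New prefix = 20 - 3 = 17
Supernet: 95.143.128.0/17


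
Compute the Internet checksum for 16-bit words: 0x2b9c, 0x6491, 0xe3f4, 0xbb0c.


Sum all words (with carry folding):
+ 0x2b9c = 0x2b9c
+ 0x6491 = 0x902d
+ 0xe3f4 = 0x7422
+ 0xbb0c = 0x2f2f
One's complement: ~0x2f2f
Checksum = 0xd0d0


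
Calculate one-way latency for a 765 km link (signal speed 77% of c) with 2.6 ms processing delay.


Speed = 0.77 * 3e5 km/s = 231000 km/s
Propagation delay = 765 / 231000 = 0.0033 s = 3.3117 ms
Processing delay = 2.6 ms
Total one-way latency = 5.9117 ms


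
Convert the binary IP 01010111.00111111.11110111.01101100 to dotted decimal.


01010111 = 87
00111111 = 63
11110111 = 247
01101100 = 108
IP: 87.63.247.108


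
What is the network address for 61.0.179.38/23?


IP:   00111101.00000000.10110011.00100110
Mask: 11111111.11111111.11111110.00000000
AND operation:
Net:  00111101.00000000.10110010.00000000
Network: 61.0.178.0/23


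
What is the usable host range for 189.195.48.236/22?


Network: 189.195.48.0
Broadcast: 189.195.51.255
First usable = network + 1
Last usable = broadcast - 1
Range: 189.195.48.1 to 189.195.51.254


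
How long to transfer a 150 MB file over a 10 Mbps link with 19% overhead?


Effective throughput = 10 * (1 - 19/100) = 8.1 Mbps
File size in Mb = 150 * 8 = 1200 Mb
Time = 1200 / 8.1
Time = 148.1481 seconds


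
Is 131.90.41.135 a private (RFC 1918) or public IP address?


RFC 1918 private ranges:
  10.0.0.0/8 (10.0.0.0 - 10.255.255.255)
  172.16.0.0/12 (172.16.0.0 - 172.31.255.255)
  192.168.0.0/16 (192.168.0.0 - 192.168.255.255)
Public (not in any RFC 1918 range)


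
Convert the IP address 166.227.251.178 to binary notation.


166 = 10100110
227 = 11100011
251 = 11111011
178 = 10110010
Binary: 10100110.11100011.11111011.10110010


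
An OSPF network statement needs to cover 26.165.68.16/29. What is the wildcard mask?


Subnet mask: 255.255.255.248
Wildcard = 255.255.255.255 - subnet mask
255 - 255 = 0
255 - 255 = 0
255 - 255 = 0
255 - 248 = 7
Wildcard: 0.0.0.7


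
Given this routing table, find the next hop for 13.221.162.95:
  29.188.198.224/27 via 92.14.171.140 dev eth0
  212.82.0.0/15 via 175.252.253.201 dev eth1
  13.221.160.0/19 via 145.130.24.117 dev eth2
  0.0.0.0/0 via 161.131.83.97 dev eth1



Longest prefix match for 13.221.162.95:
  /27 29.188.198.224: no
  /15 212.82.0.0: no
  /19 13.221.160.0: MATCH
  /0 0.0.0.0: MATCH
Selected: next-hop 145.130.24.117 via eth2 (matched /19)


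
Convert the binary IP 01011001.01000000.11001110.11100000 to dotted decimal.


01011001 = 89
01000000 = 64
11001110 = 206
11100000 = 224
IP: 89.64.206.224


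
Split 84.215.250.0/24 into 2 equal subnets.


New prefix = 24 + 1 = 25
Each subnet has 128 addresses
  84.215.250.0/25
  84.215.250.128/25
Subnets: 84.215.250.0/25, 84.215.250.128/25


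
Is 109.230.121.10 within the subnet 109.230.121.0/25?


Subnet network: 109.230.121.0
Test IP AND mask: 109.230.121.0
Yes, 109.230.121.10 is in 109.230.121.0/25


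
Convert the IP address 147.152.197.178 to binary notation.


147 = 10010011
152 = 10011000
197 = 11000101
178 = 10110010
Binary: 10010011.10011000.11000101.10110010


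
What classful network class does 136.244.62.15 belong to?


First octet: 136
Binary: 10001000
10xxxxxx -> Class B (128-191)
Class B, default mask 255.255.0.0 (/16)


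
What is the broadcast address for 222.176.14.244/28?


Network: 222.176.14.240/28
Host bits = 4
Set all host bits to 1:
Broadcast: 222.176.14.255


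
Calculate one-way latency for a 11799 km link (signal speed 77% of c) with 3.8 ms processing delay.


Speed = 0.77 * 3e5 km/s = 231000 km/s
Propagation delay = 11799 / 231000 = 0.0511 s = 51.0779 ms
Processing delay = 3.8 ms
Total one-way latency = 54.8779 ms


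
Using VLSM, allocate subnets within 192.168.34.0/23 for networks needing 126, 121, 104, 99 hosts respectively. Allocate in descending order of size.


126 hosts -> /25 (126 usable): 192.168.34.0/25
121 hosts -> /25 (126 usable): 192.168.34.128/25
104 hosts -> /25 (126 usable): 192.168.35.0/25
99 hosts -> /25 (126 usable): 192.168.35.128/25
Allocation: 192.168.34.0/25 (126 hosts, 126 usable); 192.168.34.128/25 (121 hosts, 126 usable); 192.168.35.0/25 (104 hosts, 126 usable); 192.168.35.128/25 (99 hosts, 126 usable)


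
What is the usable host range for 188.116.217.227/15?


Network: 188.116.0.0
Broadcast: 188.117.255.255
First usable = network + 1
Last usable = broadcast - 1
Range: 188.116.0.1 to 188.117.255.254


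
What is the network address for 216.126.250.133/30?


IP:   11011000.01111110.11111010.10000101
Mask: 11111111.11111111.11111111.11111100
AND operation:
Net:  11011000.01111110.11111010.10000100
Network: 216.126.250.132/30


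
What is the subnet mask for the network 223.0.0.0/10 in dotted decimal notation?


/10 means 10 network bits, 22 host bits
Binary: 11111111110000000000000000000000
Mask: 255.192.0.0


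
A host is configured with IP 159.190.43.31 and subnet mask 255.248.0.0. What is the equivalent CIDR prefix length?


Binary: 11111111.11111000.00000000.00000000
Count leading 1s
Prefix: /13


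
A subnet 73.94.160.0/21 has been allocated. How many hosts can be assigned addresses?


Host bits = 32 - 21 = 11
Total addresses = 2^11 = 2048
Usable = total - 2 (network and broadcast)
Usable hosts: 2046


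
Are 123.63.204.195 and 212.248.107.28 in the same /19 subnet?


Mask: 255.255.224.0
123.63.204.195 AND mask = 123.63.192.0
212.248.107.28 AND mask = 212.248.96.0
No, different subnets (123.63.192.0 vs 212.248.96.0)


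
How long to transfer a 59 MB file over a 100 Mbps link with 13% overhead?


Effective throughput = 100 * (1 - 13/100) = 87 Mbps
File size in Mb = 59 * 8 = 472 Mb
Time = 472 / 87
Time = 5.4253 seconds


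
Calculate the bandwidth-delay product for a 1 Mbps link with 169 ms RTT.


BDP = bandwidth * RTT
= 1 Mbps * 169 ms
= 1 * 1e6 * 169 / 1000 bits
= 169000 bits
= 21125 bytes
= 20.6299 KB
BDP = 169000 bits (21125 bytes)


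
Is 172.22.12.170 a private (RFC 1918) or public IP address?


RFC 1918 private ranges:
  10.0.0.0/8 (10.0.0.0 - 10.255.255.255)
  172.16.0.0/12 (172.16.0.0 - 172.31.255.255)
  192.168.0.0/16 (192.168.0.0 - 192.168.255.255)
Private (in 172.16.0.0/12)


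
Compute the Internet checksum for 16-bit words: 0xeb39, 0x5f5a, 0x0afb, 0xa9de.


Sum all words (with carry folding):
+ 0xeb39 = 0xeb39
+ 0x5f5a = 0x4a94
+ 0x0afb = 0x558f
+ 0xa9de = 0xff6d
One's complement: ~0xff6d
Checksum = 0x0092


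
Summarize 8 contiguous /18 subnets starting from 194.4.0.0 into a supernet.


Original prefix: /18
Number of subnets: 8 = 2^3
New prefix = 18 - 3 = 15
Supernet: 194.4.0.0/15


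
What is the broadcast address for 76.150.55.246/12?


Network: 76.144.0.0/12
Host bits = 20
Set all host bits to 1:
Broadcast: 76.159.255.255


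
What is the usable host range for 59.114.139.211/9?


Network: 59.0.0.0
Broadcast: 59.127.255.255
First usable = network + 1
Last usable = broadcast - 1
Range: 59.0.0.1 to 59.127.255.254


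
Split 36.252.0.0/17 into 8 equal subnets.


New prefix = 17 + 3 = 20
Each subnet has 4096 addresses
  36.252.0.0/20
  36.252.16.0/20
  36.252.32.0/20
  36.252.48.0/20
  36.252.64.0/20
  36.252.80.0/20
  36.252.96.0/20
  36.252.112.0/20
Subnets: 36.252.0.0/20, 36.252.16.0/20, 36.252.32.0/20, 36.252.48.0/20, 36.252.64.0/20, 36.252.80.0/20, 36.252.96.0/20, 36.252.112.0/20


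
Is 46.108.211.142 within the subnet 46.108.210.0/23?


Subnet network: 46.108.210.0
Test IP AND mask: 46.108.210.0
Yes, 46.108.211.142 is in 46.108.210.0/23


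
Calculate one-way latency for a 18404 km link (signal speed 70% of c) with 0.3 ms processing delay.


Speed = 0.7 * 3e5 km/s = 210000 km/s
Propagation delay = 18404 / 210000 = 0.0876 s = 87.6381 ms
Processing delay = 0.3 ms
Total one-way latency = 87.9381 ms


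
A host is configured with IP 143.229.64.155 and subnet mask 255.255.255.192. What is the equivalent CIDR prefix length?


Binary: 11111111.11111111.11111111.11000000
Count leading 1s
Prefix: /26


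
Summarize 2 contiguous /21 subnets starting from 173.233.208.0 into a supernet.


Original prefix: /21
Number of subnets: 2 = 2^1
New prefix = 21 - 1 = 20
Supernet: 173.233.208.0/20


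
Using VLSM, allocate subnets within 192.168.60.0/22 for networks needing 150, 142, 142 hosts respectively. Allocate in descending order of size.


150 hosts -> /24 (254 usable): 192.168.60.0/24
142 hosts -> /24 (254 usable): 192.168.61.0/24
142 hosts -> /24 (254 usable): 192.168.62.0/24
Allocation: 192.168.60.0/24 (150 hosts, 254 usable); 192.168.61.0/24 (142 hosts, 254 usable); 192.168.62.0/24 (142 hosts, 254 usable)


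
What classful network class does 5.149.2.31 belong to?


First octet: 5
Binary: 00000101
0xxxxxxx -> Class A (1-126)
Class A, default mask 255.0.0.0 (/8)


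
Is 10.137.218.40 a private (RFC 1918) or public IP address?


RFC 1918 private ranges:
  10.0.0.0/8 (10.0.0.0 - 10.255.255.255)
  172.16.0.0/12 (172.16.0.0 - 172.31.255.255)
  192.168.0.0/16 (192.168.0.0 - 192.168.255.255)
Private (in 10.0.0.0/8)


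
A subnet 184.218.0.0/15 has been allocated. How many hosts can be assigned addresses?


Host bits = 32 - 15 = 17
Total addresses = 2^17 = 131072
Usable = total - 2 (network and broadcast)
Usable hosts: 131070


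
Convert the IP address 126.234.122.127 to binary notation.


126 = 01111110
234 = 11101010
122 = 01111010
127 = 01111111
Binary: 01111110.11101010.01111010.01111111


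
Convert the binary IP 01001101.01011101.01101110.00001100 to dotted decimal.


01001101 = 77
01011101 = 93
01101110 = 110
00001100 = 12
IP: 77.93.110.12


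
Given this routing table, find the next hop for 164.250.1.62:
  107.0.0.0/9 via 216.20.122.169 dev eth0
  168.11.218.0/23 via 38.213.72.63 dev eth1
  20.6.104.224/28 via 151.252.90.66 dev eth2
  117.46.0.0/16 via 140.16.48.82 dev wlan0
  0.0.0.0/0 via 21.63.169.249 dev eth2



Longest prefix match for 164.250.1.62:
  /9 107.0.0.0: no
  /23 168.11.218.0: no
  /28 20.6.104.224: no
  /16 117.46.0.0: no
  /0 0.0.0.0: MATCH
Selected: next-hop 21.63.169.249 via eth2 (matched /0)


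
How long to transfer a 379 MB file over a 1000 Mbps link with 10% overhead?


Effective throughput = 1000 * (1 - 10/100) = 900 Mbps
File size in Mb = 379 * 8 = 3032 Mb
Time = 3032 / 900
Time = 3.3689 seconds


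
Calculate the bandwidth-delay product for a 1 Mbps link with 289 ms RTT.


BDP = bandwidth * RTT
= 1 Mbps * 289 ms
= 1 * 1e6 * 289 / 1000 bits
= 289000 bits
= 36125 bytes
= 35.2783 KB
BDP = 289000 bits (36125 bytes)


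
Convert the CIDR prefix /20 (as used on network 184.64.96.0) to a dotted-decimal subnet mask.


/20 means 20 network bits, 12 host bits
Binary: 11111111111111111111000000000000
Mask: 255.255.240.0


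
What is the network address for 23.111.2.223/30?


IP:   00010111.01101111.00000010.11011111
Mask: 11111111.11111111.11111111.11111100
AND operation:
Net:  00010111.01101111.00000010.11011100
Network: 23.111.2.220/30


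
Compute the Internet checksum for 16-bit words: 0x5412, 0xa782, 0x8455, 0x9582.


Sum all words (with carry folding):
+ 0x5412 = 0x5412
+ 0xa782 = 0xfb94
+ 0x8455 = 0x7fea
+ 0x9582 = 0x156d
One's complement: ~0x156d
Checksum = 0xea92


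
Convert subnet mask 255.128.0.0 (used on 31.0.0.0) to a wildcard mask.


Subnet mask: 255.128.0.0
Wildcard = 255.255.255.255 - subnet mask
255 - 255 = 0
255 - 128 = 127
255 - 0 = 255
255 - 0 = 255
Wildcard: 0.127.255.255


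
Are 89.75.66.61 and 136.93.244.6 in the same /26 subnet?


Mask: 255.255.255.192
89.75.66.61 AND mask = 89.75.66.0
136.93.244.6 AND mask = 136.93.244.0
No, different subnets (89.75.66.0 vs 136.93.244.0)


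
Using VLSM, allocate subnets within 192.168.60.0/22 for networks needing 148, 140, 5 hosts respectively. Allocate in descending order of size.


148 hosts -> /24 (254 usable): 192.168.60.0/24
140 hosts -> /24 (254 usable): 192.168.61.0/24
5 hosts -> /29 (6 usable): 192.168.62.0/29
Allocation: 192.168.60.0/24 (148 hosts, 254 usable); 192.168.61.0/24 (140 hosts, 254 usable); 192.168.62.0/29 (5 hosts, 6 usable)


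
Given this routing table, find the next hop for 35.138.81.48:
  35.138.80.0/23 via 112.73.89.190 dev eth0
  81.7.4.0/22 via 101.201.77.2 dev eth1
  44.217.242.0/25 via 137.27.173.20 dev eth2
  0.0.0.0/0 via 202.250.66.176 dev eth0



Longest prefix match for 35.138.81.48:
  /23 35.138.80.0: MATCH
  /22 81.7.4.0: no
  /25 44.217.242.0: no
  /0 0.0.0.0: MATCH
Selected: next-hop 112.73.89.190 via eth0 (matched /23)


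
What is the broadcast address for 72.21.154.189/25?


Network: 72.21.154.128/25
Host bits = 7
Set all host bits to 1:
Broadcast: 72.21.154.255


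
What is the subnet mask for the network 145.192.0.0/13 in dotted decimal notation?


/13 means 13 network bits, 19 host bits
Binary: 11111111111110000000000000000000
Mask: 255.248.0.0


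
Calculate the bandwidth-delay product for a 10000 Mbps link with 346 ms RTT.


BDP = bandwidth * RTT
= 10000 Mbps * 346 ms
= 10000 * 1e6 * 346 / 1000 bits
= 3460000000 bits
= 432500000 bytes
= 422363.2812 KB
BDP = 3460000000 bits (432500000 bytes)


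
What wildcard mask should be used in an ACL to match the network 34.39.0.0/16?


Subnet mask: 255.255.0.0
Wildcard = 255.255.255.255 - subnet mask
255 - 255 = 0
255 - 255 = 0
255 - 0 = 255
255 - 0 = 255
Wildcard: 0.0.255.255


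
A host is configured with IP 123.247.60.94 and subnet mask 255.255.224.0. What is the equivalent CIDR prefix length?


Binary: 11111111.11111111.11100000.00000000
Count leading 1s
Prefix: /19


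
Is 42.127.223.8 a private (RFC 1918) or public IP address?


RFC 1918 private ranges:
  10.0.0.0/8 (10.0.0.0 - 10.255.255.255)
  172.16.0.0/12 (172.16.0.0 - 172.31.255.255)
  192.168.0.0/16 (192.168.0.0 - 192.168.255.255)
Public (not in any RFC 1918 range)


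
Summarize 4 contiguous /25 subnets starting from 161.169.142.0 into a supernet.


Original prefix: /25
Number of subnets: 4 = 2^2
New prefix = 25 - 2 = 23
Supernet: 161.169.142.0/23


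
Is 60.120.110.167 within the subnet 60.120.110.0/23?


Subnet network: 60.120.110.0
Test IP AND mask: 60.120.110.0
Yes, 60.120.110.167 is in 60.120.110.0/23


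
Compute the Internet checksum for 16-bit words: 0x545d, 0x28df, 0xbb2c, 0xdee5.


Sum all words (with carry folding):
+ 0x545d = 0x545d
+ 0x28df = 0x7d3c
+ 0xbb2c = 0x3869
+ 0xdee5 = 0x174f
One's complement: ~0x174f
Checksum = 0xe8b0


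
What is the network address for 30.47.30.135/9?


IP:   00011110.00101111.00011110.10000111
Mask: 11111111.10000000.00000000.00000000
AND operation:
Net:  00011110.00000000.00000000.00000000
Network: 30.0.0.0/9


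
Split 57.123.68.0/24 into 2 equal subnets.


New prefix = 24 + 1 = 25
Each subnet has 128 addresses
  57.123.68.0/25
  57.123.68.128/25
Subnets: 57.123.68.0/25, 57.123.68.128/25


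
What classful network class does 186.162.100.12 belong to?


First octet: 186
Binary: 10111010
10xxxxxx -> Class B (128-191)
Class B, default mask 255.255.0.0 (/16)


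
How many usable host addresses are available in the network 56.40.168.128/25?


Host bits = 32 - 25 = 7
Total addresses = 2^7 = 128
Usable = total - 2 (network and broadcast)
Usable hosts: 126


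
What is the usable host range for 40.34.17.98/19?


Network: 40.34.0.0
Broadcast: 40.34.31.255
First usable = network + 1
Last usable = broadcast - 1
Range: 40.34.0.1 to 40.34.31.254


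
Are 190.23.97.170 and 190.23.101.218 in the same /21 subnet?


Mask: 255.255.248.0
190.23.97.170 AND mask = 190.23.96.0
190.23.101.218 AND mask = 190.23.96.0
Yes, same subnet (190.23.96.0)


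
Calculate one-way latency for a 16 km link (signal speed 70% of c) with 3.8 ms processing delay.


Speed = 0.7 * 3e5 km/s = 210000 km/s
Propagation delay = 16 / 210000 = 0.0001 s = 0.0762 ms
Processing delay = 3.8 ms
Total one-way latency = 3.8762 ms


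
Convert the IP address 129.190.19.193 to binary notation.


129 = 10000001
190 = 10111110
19 = 00010011
193 = 11000001
Binary: 10000001.10111110.00010011.11000001


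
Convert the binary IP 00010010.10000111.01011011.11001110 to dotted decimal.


00010010 = 18
10000111 = 135
01011011 = 91
11001110 = 206
IP: 18.135.91.206


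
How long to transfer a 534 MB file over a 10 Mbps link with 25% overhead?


Effective throughput = 10 * (1 - 25/100) = 7.5 Mbps
File size in Mb = 534 * 8 = 4272 Mb
Time = 4272 / 7.5
Time = 569.6 seconds


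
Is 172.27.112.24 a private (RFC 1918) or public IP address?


RFC 1918 private ranges:
  10.0.0.0/8 (10.0.0.0 - 10.255.255.255)
  172.16.0.0/12 (172.16.0.0 - 172.31.255.255)
  192.168.0.0/16 (192.168.0.0 - 192.168.255.255)
Private (in 172.16.0.0/12)


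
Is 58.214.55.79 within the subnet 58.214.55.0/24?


Subnet network: 58.214.55.0
Test IP AND mask: 58.214.55.0
Yes, 58.214.55.79 is in 58.214.55.0/24


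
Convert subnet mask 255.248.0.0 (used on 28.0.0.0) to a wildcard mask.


Subnet mask: 255.248.0.0
Wildcard = 255.255.255.255 - subnet mask
255 - 255 = 0
255 - 248 = 7
255 - 0 = 255
255 - 0 = 255
Wildcard: 0.7.255.255


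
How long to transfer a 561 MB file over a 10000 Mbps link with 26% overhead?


Effective throughput = 10000 * (1 - 26/100) = 7400 Mbps
File size in Mb = 561 * 8 = 4488 Mb
Time = 4488 / 7400
Time = 0.6065 seconds


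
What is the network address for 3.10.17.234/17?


IP:   00000011.00001010.00010001.11101010
Mask: 11111111.11111111.10000000.00000000
AND operation:
Net:  00000011.00001010.00000000.00000000
Network: 3.10.0.0/17


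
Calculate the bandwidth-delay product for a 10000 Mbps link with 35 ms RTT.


BDP = bandwidth * RTT
= 10000 Mbps * 35 ms
= 10000 * 1e6 * 35 / 1000 bits
= 350000000 bits
= 43750000 bytes
= 42724.6094 KB
BDP = 350000000 bits (43750000 bytes)


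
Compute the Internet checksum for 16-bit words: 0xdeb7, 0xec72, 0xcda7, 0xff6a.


Sum all words (with carry folding):
+ 0xdeb7 = 0xdeb7
+ 0xec72 = 0xcb2a
+ 0xcda7 = 0x98d2
+ 0xff6a = 0x983d
One's complement: ~0x983d
Checksum = 0x67c2


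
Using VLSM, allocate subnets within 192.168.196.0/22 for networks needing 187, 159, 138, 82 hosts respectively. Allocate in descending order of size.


187 hosts -> /24 (254 usable): 192.168.196.0/24
159 hosts -> /24 (254 usable): 192.168.197.0/24
138 hosts -> /24 (254 usable): 192.168.198.0/24
82 hosts -> /25 (126 usable): 192.168.199.0/25
Allocation: 192.168.196.0/24 (187 hosts, 254 usable); 192.168.197.0/24 (159 hosts, 254 usable); 192.168.198.0/24 (138 hosts, 254 usable); 192.168.199.0/25 (82 hosts, 126 usable)


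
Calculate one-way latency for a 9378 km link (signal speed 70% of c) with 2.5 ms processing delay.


Speed = 0.7 * 3e5 km/s = 210000 km/s
Propagation delay = 9378 / 210000 = 0.0447 s = 44.6571 ms
Processing delay = 2.5 ms
Total one-way latency = 47.1571 ms


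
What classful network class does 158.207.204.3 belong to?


First octet: 158
Binary: 10011110
10xxxxxx -> Class B (128-191)
Class B, default mask 255.255.0.0 (/16)


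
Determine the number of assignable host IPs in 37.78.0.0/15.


Host bits = 32 - 15 = 17
Total addresses = 2^17 = 131072
Usable = total - 2 (network and broadcast)
Usable hosts: 131070


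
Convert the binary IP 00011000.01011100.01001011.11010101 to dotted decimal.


00011000 = 24
01011100 = 92
01001011 = 75
11010101 = 213
IP: 24.92.75.213


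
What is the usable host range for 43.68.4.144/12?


Network: 43.64.0.0
Broadcast: 43.79.255.255
First usable = network + 1
Last usable = broadcast - 1
Range: 43.64.0.1 to 43.79.255.254


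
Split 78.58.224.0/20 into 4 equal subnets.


New prefix = 20 + 2 = 22
Each subnet has 1024 addresses
  78.58.224.0/22
  78.58.228.0/22
  78.58.232.0/22
  78.58.236.0/22
Subnets: 78.58.224.0/22, 78.58.228.0/22, 78.58.232.0/22, 78.58.236.0/22


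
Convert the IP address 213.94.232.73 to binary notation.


213 = 11010101
94 = 01011110
232 = 11101000
73 = 01001001
Binary: 11010101.01011110.11101000.01001001


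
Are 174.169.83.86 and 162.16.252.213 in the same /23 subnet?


Mask: 255.255.254.0
174.169.83.86 AND mask = 174.169.82.0
162.16.252.213 AND mask = 162.16.252.0
No, different subnets (174.169.82.0 vs 162.16.252.0)


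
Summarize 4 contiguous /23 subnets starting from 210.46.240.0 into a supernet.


Original prefix: /23
Number of subnets: 4 = 2^2
New prefix = 23 - 2 = 21
Supernet: 210.46.240.0/21


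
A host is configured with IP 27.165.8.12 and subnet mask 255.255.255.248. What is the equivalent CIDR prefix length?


Binary: 11111111.11111111.11111111.11111000
Count leading 1s
Prefix: /29


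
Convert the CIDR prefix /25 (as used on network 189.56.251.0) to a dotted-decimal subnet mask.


/25 means 25 network bits, 7 host bits
Binary: 11111111111111111111111110000000
Mask: 255.255.255.128


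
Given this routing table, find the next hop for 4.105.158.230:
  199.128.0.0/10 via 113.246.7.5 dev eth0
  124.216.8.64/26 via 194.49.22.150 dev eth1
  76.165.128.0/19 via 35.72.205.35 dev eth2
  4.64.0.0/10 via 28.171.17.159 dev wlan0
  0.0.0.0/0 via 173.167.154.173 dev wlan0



Longest prefix match for 4.105.158.230:
  /10 199.128.0.0: no
  /26 124.216.8.64: no
  /19 76.165.128.0: no
  /10 4.64.0.0: MATCH
  /0 0.0.0.0: MATCH
Selected: next-hop 28.171.17.159 via wlan0 (matched /10)


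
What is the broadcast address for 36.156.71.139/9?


Network: 36.128.0.0/9
Host bits = 23
Set all host bits to 1:
Broadcast: 36.255.255.255


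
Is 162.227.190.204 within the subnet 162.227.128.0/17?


Subnet network: 162.227.128.0
Test IP AND mask: 162.227.128.0
Yes, 162.227.190.204 is in 162.227.128.0/17


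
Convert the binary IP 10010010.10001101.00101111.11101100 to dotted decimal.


10010010 = 146
10001101 = 141
00101111 = 47
11101100 = 236
IP: 146.141.47.236


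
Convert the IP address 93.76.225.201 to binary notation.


93 = 01011101
76 = 01001100
225 = 11100001
201 = 11001001
Binary: 01011101.01001100.11100001.11001001


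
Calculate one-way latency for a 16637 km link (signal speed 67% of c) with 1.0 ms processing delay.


Speed = 0.67 * 3e5 km/s = 201000 km/s
Propagation delay = 16637 / 201000 = 0.0828 s = 82.7711 ms
Processing delay = 1.0 ms
Total one-way latency = 83.7711 ms
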